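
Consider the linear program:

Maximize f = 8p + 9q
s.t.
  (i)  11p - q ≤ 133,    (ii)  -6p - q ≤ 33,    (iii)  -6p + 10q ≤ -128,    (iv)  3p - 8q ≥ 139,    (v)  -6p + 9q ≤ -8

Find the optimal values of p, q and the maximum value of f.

Vertices and f = 8p + 9q:
  (100/17, -1161/17) → f = -9649/17
  (185/17, -226/17) → f = -554/17
  (-125/51, -311/17) → f = -9397/51

The optimum lies where 11p - q = 133 and 3p - 8q = 139.
Solving simultaneously gives p = 185/17, q = -226/17.

p = 185/17, q = -226/17, maximum f = -554/17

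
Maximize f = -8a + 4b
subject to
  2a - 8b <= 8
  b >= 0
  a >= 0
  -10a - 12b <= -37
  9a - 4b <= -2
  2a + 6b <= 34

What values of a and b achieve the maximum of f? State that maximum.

Extreme points and f = -8a + 4b:
  (0, 37/12) → f = 37/3
  (0, 17/3) → f = 68/3
  (31/37, 353/148) → f = 105/37
  (2, 5) → f = 4

a = 0, b = 17/3, maximum f = 68/3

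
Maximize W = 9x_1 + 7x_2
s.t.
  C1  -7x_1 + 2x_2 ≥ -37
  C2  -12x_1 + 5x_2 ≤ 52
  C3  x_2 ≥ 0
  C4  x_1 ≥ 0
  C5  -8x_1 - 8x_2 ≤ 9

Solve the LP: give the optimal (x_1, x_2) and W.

x_1 = 289/11, x_2 = 808/11, maximum W = 8257/11

Corner points and W = 9x_1 + 7x_2:
  (289/11, 808/11) → W = 8257/11
  (37/7, 0) → W = 333/7
  (0, 52/5) → W = 364/5
  (0, 0) → W = 0

The optimum lies where -7x_1 + 2x_2 = -37 and -12x_1 + 5x_2 = 52.
Solving simultaneously gives x_1 = 289/11, x_2 = 808/11.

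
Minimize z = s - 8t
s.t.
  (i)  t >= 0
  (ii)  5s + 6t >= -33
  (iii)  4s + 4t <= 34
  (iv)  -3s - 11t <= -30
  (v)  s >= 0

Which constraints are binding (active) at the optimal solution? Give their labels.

Vertices and z = s - 8t:
  (127/16, 9/16) → z = 55/16
  (0, 17/2) → z = -68
  (0, 30/11) → z = -240/11

The minimum is at (0, 17/2). Substituting into each constraint, equality holds for (iii) and (v); the remaining constraints have slack.

(iii) and (v)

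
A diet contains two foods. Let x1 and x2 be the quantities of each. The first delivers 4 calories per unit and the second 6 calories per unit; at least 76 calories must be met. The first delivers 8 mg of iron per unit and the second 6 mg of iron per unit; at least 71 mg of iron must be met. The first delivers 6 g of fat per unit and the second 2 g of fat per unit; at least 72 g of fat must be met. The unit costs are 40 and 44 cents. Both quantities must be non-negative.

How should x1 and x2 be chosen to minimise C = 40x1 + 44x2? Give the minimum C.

Feasible corners and C = 40x1 + 44x2:
  (0, 36) → C = 1584
  (19, 0) → C = 760
  (10, 6) → C = 664
The feasible region is unbounded (it extends along (0, 1), (1, 0)), but C strictly increases along every unbounded feasible direction, so there is no improving ray and the minimum is attained at a vertex.

The optimum lies where 4x1 + 6x2 = 76 and 6x1 + 2x2 = 72.
Solving simultaneously gives x1 = 10, x2 = 6.

x1 = 10, x2 = 6, minimum C = 664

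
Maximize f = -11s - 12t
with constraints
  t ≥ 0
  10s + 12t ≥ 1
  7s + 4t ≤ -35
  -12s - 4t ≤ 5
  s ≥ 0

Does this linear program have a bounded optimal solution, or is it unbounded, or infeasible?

The boundaries t = 0 and 10s + 12t = 1 meet at (1/10, 0), but that point violates 7s + 4t ≤ -35. Every candidate vertex is excluded by some other constraint, so the feasible region is empty.

infeasible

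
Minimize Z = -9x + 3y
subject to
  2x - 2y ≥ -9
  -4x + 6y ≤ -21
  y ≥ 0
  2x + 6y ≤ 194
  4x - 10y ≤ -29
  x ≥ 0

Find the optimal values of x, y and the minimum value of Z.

Feasible corners and Z = -9x + 3y:
  (215/6, 367/18) → Z = -784/3
  (24, 25/2) → Z = -357/2
  (883/22, 417/22) → Z = -3348/11

x = 883/22, y = 417/22, minimum Z = -3348/11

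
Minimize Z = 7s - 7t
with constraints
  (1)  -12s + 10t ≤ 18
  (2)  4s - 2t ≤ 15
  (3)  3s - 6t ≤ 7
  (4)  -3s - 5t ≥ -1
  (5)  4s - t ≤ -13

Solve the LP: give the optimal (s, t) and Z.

s = -4, t = -3, minimum Z = -7

Feasible corners and Z = 7s - 7t:
  (-89/21, -23/7) → Z = -20/3
  (-4, -3) → Z = -7
  (-85/21, -67/21) → Z = -6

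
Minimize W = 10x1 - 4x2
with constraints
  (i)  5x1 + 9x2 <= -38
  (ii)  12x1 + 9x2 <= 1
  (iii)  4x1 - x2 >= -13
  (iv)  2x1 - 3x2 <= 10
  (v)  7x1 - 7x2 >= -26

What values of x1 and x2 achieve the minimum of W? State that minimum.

Extreme points and W = 10x1 - 4x2:
  (-155/41, -87/41) → W = -1202/41
  (-8/11, -42/11) → W = 8
  (-49/10, -33/5) → W = -113/5

x1 = -155/41, x2 = -87/41, minimum W = -1202/41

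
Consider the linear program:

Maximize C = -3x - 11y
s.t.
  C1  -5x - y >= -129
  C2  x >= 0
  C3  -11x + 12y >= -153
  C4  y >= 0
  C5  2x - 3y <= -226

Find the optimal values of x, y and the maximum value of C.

Extreme points and C = -3x - 11y:
  (0, 129) → C = -1419
  (161/17, 1388/17) → C = -15751/17
  (0, 226/3) → C = -2486/3

x = 0, y = 226/3, maximum C = -2486/3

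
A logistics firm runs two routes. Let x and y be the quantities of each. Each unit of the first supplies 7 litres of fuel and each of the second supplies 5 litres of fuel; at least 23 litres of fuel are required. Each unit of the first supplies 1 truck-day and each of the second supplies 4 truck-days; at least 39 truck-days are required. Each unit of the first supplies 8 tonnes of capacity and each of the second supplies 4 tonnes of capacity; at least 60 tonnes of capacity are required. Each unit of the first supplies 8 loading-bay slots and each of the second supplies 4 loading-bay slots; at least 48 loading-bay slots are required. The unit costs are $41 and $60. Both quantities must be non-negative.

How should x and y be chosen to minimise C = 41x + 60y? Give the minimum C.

Feasible corners and C = 41x + 60y:
  (0, 15) → C = 900
  (39, 0) → C = 1599
  (3, 9) → C = 663
The feasible region is unbounded (it extends along (0, 1), (1, 0)), but C strictly increases along every unbounded feasible direction, so there is no improving ray and the minimum is attained at a vertex.

The optimum lies where x + 4y = 39 and 8x + 4y = 60.
Solving simultaneously gives x = 3, y = 9.

x = 3, y = 9, minimum C = 663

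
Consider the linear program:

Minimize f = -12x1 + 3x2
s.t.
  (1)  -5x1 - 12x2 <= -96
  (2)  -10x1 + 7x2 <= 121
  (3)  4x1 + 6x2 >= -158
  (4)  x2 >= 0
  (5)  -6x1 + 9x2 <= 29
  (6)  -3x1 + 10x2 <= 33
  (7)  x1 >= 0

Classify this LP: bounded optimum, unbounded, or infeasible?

unbounded

From the feasible point (96/5, 0), moving in the direction (10, 3) keeps every constraint satisfied while f decreases without bound.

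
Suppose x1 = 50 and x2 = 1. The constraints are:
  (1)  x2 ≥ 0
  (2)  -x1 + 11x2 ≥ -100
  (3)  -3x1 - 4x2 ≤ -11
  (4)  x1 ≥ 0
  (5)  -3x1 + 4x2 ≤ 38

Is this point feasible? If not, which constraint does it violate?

(1): 1 ≥ 0 ✓
(2): -39 ≥ -100 ✓
(3): -154 ≤ -11 ✓
(4): 50 ≥ 0 ✓
(5): -146 ≤ 38 ✓

feasible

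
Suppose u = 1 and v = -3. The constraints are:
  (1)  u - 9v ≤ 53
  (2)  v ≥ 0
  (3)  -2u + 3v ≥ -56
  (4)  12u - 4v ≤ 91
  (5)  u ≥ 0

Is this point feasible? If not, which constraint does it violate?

not feasible — violates (2)

Constraint (2): v = -3, which is not ≥ 0. All other constraints are satisfied.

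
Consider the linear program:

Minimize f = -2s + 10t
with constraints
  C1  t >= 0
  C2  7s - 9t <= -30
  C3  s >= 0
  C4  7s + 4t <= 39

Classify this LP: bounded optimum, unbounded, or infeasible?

bounded optimum

Extreme points and f = -2s + 10t:
  (0, 10/3) → f = 100/3
  (33/13, 69/13) → f = 48
  (0, 39/4) → f = 195/2
The feasible region has finitely many vertices and no improving ray; the minimum is 100/3 at (0, 10/3).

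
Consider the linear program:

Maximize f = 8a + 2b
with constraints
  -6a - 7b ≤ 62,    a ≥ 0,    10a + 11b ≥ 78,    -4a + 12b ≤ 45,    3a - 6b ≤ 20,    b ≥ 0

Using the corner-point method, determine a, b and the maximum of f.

a = 85/2, b = 215/12, maximum f = 2255/6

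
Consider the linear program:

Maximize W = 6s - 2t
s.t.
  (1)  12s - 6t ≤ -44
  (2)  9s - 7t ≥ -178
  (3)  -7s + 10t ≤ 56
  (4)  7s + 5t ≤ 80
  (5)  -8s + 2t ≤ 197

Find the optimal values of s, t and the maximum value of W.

s = -4/3, t = 14/3, maximum W = -52/3

Feasible corners and W = 6s - 2t:
  (-4/3, 14/3) → W = -52/3
  (-547/12, -503/6) → W = -635/6
  (-929/33, -931/66) → W = -4643/33

The optimum lies where 12s - 6t = -44 and -7s + 10t = 56.
Solving simultaneously gives s = -4/3, t = 14/3.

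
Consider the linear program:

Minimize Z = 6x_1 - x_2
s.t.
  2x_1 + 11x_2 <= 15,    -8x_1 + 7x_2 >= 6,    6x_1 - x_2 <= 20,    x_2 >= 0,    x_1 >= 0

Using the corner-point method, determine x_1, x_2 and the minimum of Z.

Corner points and Z = 6x_1 - x_2:
  (13/34, 22/17) → Z = 1
  (0, 15/11) → Z = -15/11
  (0, 6/7) → Z = -6/7

x_1 = 0, x_2 = 15/11, minimum Z = -15/11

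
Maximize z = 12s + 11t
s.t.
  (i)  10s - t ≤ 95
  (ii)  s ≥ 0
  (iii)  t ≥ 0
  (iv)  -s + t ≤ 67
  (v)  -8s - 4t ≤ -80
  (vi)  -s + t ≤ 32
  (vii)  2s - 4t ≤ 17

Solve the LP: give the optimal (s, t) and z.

The optimum lies where 10s - t = 95 and -s + t = 32.
Solving simultaneously gives s = 127/9, t = 415/9.

s = 127/9, t = 415/9, maximum z = 6089/9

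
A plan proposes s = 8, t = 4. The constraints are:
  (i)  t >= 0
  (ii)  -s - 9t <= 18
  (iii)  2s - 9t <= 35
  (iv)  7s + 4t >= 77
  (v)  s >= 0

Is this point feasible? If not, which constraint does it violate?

Constraint (iv): 7s + 4t = 72, which is not ≥ 77. All other constraints are satisfied.

not feasible — violates (iv)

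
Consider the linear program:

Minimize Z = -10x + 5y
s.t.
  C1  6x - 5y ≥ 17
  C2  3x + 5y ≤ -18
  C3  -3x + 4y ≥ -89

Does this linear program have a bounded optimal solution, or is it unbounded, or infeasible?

Extreme points and Z = -10x + 5y:
  (-1/9, -53/15) → Z = -149/9
  (-377/9, -161/3) → Z = 1355/9
  (373/27, -107/9) → Z = -5335/27
The feasible region has finitely many vertices and no improving ray; the minimum is -5335/27 at (373/27, -107/9).

bounded optimum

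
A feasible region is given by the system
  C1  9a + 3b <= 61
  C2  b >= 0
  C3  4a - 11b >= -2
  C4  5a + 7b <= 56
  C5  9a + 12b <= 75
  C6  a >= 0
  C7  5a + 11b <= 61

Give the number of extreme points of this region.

Pairwise boundary intersections that survive every other constraint:
  (61/9, 0)
  (169/27, 14/9)
  (0, 0)
  (267/49, 106/49)
  (0, 2/11)

5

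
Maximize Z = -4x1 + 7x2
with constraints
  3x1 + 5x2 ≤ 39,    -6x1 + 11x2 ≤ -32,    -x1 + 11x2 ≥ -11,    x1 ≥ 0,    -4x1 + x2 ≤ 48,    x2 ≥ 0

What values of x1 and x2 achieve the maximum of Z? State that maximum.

Corner points and Z = -4x1 + 7x2:
  (589/63, 46/21) → Z = -1390/63
  (242/19, 3/19) → Z = -947/19
  (16/3, 0) → Z = -64/3
  (11, 0) → Z = -44

The optimum lies where -6x1 + 11x2 = -32 and x2 = 0.
Solving simultaneously gives x1 = 16/3, x2 = 0.

x1 = 16/3, x2 = 0, maximum Z = -64/3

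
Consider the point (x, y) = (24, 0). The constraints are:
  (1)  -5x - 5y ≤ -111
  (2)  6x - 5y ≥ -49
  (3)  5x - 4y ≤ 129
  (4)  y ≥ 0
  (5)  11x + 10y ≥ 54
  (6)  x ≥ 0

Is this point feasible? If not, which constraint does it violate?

feasible

(1): -120 ≤ -111 ✓
(2): 144 ≥ -49 ✓
(3): 120 ≤ 129 ✓
(4): 0 ≥ 0 ✓
(5): 264 ≥ 54 ✓
(6): 24 ≥ 0 ✓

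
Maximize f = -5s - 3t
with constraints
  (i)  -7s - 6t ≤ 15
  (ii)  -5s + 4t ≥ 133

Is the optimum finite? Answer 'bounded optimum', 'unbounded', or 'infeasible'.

unbounded

From the feasible point (-429/29, 428/29), moving in the direction (-6, 7) keeps every constraint satisfied while f increases without bound.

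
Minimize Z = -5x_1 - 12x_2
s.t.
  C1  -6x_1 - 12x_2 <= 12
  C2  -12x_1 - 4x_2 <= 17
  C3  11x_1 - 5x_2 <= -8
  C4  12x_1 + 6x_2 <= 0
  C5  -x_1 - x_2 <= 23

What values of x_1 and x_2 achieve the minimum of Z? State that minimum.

x_1 = -17/4, x_2 = 17/2, minimum Z = -323/4

Extreme points and Z = -5x_1 - 12x_2:
  (-13/10, -7/20) → Z = 107/10
  (-26/27, -14/27) → Z = 298/27
  (-17/4, 17/2) → Z = -323/4
  (-8/21, 16/21) → Z = -152/21

The optimum lies where -12x_1 - 4x_2 = 17 and 12x_1 + 6x_2 = 0.
Solving simultaneously gives x_1 = -17/4, x_2 = 17/2.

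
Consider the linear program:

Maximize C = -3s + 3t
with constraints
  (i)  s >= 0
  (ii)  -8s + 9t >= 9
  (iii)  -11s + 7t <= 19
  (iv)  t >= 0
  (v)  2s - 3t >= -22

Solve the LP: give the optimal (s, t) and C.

s = 97/19, t = 204/19, maximum C = 321/19

Feasible corners and C = -3s + 3t:
  (0, 1) → C = 3
  (0, 19/7) → C = 57/7
  (57/2, 79/3) → C = -13/2
  (97/19, 204/19) → C = 321/19

The binding constraints are -11s + 7t = 19 and 2s - 3t = -22.
Solving simultaneously gives s = 97/19, t = 204/19.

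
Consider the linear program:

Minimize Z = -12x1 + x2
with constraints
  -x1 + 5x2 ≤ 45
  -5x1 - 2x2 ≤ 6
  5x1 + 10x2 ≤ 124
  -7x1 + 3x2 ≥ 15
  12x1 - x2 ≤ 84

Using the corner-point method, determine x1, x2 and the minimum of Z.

Vertices and Z = -12x1 + x2:
  (-40/9, 73/9) → Z = 553/9
  (15/8, 75/8) → Z = -105/8
  (-48/29, 33/29) → Z = 21

The binding constraints are -x1 + 5x2 = 45 and -7x1 + 3x2 = 15.
Solving simultaneously gives x1 = 15/8, x2 = 75/8.

x1 = 15/8, x2 = 75/8, minimum Z = -105/8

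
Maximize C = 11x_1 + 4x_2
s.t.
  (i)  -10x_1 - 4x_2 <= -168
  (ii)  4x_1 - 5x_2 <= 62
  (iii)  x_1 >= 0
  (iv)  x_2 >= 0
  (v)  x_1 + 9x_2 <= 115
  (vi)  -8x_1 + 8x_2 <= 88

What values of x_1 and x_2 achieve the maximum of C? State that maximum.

x_1 = 1133/41, x_2 = 398/41, maximum C = 14055/41

At the optimal vertex, 4x_1 - 5x_2 = 62 and x_1 + 9x_2 = 115.
Solving simultaneously gives x_1 = 1133/41, x_2 = 398/41.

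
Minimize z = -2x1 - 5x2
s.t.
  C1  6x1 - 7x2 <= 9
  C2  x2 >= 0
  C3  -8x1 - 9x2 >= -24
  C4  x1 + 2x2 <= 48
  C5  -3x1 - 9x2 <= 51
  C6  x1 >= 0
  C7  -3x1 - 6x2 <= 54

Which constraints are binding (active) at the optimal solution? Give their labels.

C3 and C6

Corner points and z = -2x1 - 5x2:
  (3/2, 0) → z = -3
  (249/110, 36/55) → z = -39/5
  (0, 0) → z = 0
  (0, 8/3) → z = -40/3

The minimum is at (0, 8/3). Substituting into each constraint, equality holds for C3 and C6; the remaining constraints have slack.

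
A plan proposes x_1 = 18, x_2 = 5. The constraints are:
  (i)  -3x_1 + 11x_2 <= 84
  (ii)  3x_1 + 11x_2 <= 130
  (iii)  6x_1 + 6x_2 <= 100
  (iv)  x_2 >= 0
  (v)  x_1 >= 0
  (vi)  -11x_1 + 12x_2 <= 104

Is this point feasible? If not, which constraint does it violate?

not feasible — violates (iii)

Constraint (iii): 6x_1 + 6x_2 = 138, which is not ≤ 100. All other constraints are satisfied.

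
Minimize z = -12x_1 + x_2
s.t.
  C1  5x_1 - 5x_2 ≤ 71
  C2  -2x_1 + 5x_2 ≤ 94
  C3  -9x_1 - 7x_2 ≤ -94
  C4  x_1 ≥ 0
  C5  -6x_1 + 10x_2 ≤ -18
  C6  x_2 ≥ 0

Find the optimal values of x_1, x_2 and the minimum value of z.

x_1 = 31, x_2 = 84/5, minimum z = -1776/5

Extreme points and z = -12x_1 + x_2:
  (31, 84/5) → z = -1776/5
  (71/5, 0) → z = -852/5
  (533/66, 67/22) → z = -2065/22
  (94/9, 0) → z = -376/3

The optimum lies where 5x_1 - 5x_2 = 71 and -6x_1 + 10x_2 = -18.
Solving simultaneously gives x_1 = 31, x_2 = 84/5.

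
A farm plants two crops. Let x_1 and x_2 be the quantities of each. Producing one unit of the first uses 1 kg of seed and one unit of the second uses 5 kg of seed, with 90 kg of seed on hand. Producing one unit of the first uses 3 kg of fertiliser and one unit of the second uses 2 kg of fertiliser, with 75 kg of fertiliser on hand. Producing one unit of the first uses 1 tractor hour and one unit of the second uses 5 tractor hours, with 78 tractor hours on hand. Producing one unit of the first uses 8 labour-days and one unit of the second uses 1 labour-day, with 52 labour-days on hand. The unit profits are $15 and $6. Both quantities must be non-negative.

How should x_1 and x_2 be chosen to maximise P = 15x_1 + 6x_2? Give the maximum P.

x_1 = 14/3, x_2 = 44/3, maximum P = 158

Feasible corners and P = 15x_1 + 6x_2:
  (0, 0) → P = 0
  (0, 78/5) → P = 468/5
  (13/2, 0) → P = 195/2
  (14/3, 44/3) → P = 158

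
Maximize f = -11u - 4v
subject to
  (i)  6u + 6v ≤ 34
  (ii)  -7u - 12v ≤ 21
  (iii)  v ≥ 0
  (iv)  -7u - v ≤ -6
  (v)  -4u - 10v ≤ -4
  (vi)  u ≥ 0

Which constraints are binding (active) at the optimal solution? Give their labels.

Corner points and f = -11u - 4v:
  (17/3, 0) → f = -187/3
  (1/18, 101/18) → f = -415/18
  (1, 0) → f = -11
  (28/33, 2/33) → f = -316/33

The maximum is at (28/33, 2/33). Substituting into each constraint, equality holds for (iv) and (v); the remaining constraints have slack.

(iv) and (v)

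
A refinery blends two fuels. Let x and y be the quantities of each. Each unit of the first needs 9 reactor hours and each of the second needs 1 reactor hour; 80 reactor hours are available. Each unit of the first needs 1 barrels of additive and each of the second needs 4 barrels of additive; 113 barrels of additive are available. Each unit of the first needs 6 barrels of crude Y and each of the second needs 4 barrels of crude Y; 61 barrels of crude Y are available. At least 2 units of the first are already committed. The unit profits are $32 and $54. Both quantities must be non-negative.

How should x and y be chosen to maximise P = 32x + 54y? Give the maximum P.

x = 2, y = 49/4, maximum P = 1451/2

Extreme points and P = 32x + 54y:
  (80/9, 0) → P = 2560/9
  (2, 0) → P = 64
  (259/30, 23/10) → P = 6007/15
  (2, 49/4) → P = 1451/2

At the optimal vertex, 6x + 4y = 61 and x = 2.
Solving simultaneously gives x = 2, y = 49/4.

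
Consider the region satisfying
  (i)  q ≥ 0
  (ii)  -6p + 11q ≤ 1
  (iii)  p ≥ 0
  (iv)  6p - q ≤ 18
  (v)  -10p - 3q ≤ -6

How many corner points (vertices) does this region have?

Of the 10 pairwise boundary intersections, those satisfying every inequality are:
  (3, 0)
  (3/5, 0)
  (199/60, 19/10)
  (63/128, 23/64)

4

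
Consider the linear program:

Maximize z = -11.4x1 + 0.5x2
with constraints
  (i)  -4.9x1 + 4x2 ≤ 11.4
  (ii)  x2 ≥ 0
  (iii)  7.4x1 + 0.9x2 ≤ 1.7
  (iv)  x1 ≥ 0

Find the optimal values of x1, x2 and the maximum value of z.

Extreme points and z = -11.4x1 + 0.5x2:
  (17/74, 0) → z = -969/370
  (0, 0) → z = 0
  (0, 17/9) → z = 17/18

The optimum lies where 7.4x1 + 0.9x2 = 1.7 and x1 = 0.
Solving simultaneously gives x1 = 0, x2 = 17/9.

x1 = 0, x2 = 17/9, maximum z = 17/18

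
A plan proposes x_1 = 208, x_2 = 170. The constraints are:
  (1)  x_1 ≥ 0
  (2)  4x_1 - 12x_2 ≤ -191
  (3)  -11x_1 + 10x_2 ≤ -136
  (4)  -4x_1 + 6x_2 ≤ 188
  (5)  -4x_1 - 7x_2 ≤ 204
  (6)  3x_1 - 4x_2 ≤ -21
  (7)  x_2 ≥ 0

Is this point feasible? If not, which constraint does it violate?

feasible

(1): 208 ≥ 0 ✓
(2): -1208 ≤ -191 ✓
(3): -588 ≤ -136 ✓
(4): 188 ≤ 188 ✓
(5): -2022 ≤ 204 ✓
(6): -56 ≤ -21 ✓
(7): 170 ≥ 0 ✓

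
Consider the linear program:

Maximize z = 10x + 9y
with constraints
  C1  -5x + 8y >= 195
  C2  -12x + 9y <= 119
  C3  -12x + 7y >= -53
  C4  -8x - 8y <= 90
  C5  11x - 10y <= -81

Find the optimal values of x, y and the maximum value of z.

At the optimal vertex, -12x + 9y = 119 and -12x + 7y = -53.
Solving simultaneously gives x = 655/12, y = 86.

x = 655/12, y = 86, maximum z = 7919/6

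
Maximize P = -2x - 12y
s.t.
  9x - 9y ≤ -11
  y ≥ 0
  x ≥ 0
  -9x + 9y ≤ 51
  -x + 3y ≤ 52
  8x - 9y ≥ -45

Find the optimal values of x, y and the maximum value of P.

Vertices and P = -2x - 12y:
  (0, 11/9) → P = -44/3
  (145/6, 457/18) → P = -353
  (0, 5) → P = -60
  (111/5, 371/15) → P = -1706/5

x = 0, y = 11/9, maximum P = -44/3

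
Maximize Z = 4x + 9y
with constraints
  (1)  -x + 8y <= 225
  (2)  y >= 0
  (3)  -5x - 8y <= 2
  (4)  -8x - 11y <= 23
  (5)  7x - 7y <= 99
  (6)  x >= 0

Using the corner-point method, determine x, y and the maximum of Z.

x = 2367/49, y = 1674/49, maximum Z = 24534/49

The optimum lies where -x + 8y = 225 and 7x - 7y = 99.
Solving simultaneously gives x = 2367/49, y = 1674/49.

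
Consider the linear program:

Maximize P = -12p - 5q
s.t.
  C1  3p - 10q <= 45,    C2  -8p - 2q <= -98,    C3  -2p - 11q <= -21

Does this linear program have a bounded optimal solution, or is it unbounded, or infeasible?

Feasible corners and P = -12p - 5q:
  (705/53, -27/53) → P = -8325/53
  (37/3, -1/3) → P = -439/3
The feasible region has finitely many vertices and no improving ray; the maximum is -439/3 at (37/3, -1/3).

bounded optimum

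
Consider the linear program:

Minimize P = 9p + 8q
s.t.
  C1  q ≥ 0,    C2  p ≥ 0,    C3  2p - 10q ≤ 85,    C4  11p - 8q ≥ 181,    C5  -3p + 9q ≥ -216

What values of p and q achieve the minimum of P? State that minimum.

p = 181/11, q = 0, minimum P = 1629/11

Extreme points and P = 9p + 8q:
  (85/2, 0) → P = 765/2
  (181/11, 0) → P = 1629/11
  (465/4, 59/4) → P = 4657/4
The feasible region is unbounded (it extends along (3, 1), (8, 11)), but P strictly increases along every unbounded feasible direction, so there is no improving ray and the minimum is attained at a vertex.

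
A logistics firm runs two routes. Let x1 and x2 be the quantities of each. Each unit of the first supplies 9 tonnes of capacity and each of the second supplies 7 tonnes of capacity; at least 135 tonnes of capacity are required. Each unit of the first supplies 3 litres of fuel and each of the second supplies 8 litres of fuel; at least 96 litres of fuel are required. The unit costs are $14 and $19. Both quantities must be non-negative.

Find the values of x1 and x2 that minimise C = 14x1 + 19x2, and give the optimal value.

x1 = 8, x2 = 9, minimum C = 283

Vertices and C = 14x1 + 19x2:
  (0, 135/7) → C = 2565/7
  (32, 0) → C = 448
  (8, 9) → C = 283
The feasible region is unbounded (it extends along (0, 1), (1, 0)), but C strictly increases along every unbounded feasible direction, so there is no improving ray and the minimum is attained at a vertex.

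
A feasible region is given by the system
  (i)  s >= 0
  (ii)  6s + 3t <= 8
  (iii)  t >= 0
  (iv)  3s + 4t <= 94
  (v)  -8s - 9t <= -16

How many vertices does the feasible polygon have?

3

Intersecting each pair of boundary lines and keeping only the points that satisfy every inequality leaves:
  (0, 8/3)
  (0, 16/9)
  (4/5, 16/15)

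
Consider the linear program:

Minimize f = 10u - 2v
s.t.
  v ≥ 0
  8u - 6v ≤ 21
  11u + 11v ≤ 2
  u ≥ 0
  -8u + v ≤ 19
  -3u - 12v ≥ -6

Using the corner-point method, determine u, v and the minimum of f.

Feasible corners and f = 10u - 2v:
  (2/11, 0) → f = 20/11
  (0, 0) → f = 0
  (0, 2/11) → f = -4/11

u = 0, v = 2/11, minimum f = -4/11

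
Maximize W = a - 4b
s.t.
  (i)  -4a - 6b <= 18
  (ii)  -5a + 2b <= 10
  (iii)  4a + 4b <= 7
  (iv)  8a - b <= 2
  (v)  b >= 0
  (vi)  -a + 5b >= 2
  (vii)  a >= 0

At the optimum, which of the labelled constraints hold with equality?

Corner points and W = a - 4b:
  (5/12, 4/3) → W = -59/12
  (0, 7/4) → W = -7
  (4/13, 6/13) → W = -20/13
  (0, 2/5) → W = -8/5

The maximum is at (4/13, 6/13). Substituting into each constraint, equality holds for (iv) and (vi); the remaining constraints have slack.

(iv) and (vi)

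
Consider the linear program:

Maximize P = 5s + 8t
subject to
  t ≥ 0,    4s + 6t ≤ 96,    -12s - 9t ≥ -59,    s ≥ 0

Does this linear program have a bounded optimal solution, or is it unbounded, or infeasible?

Corner points and P = 5s + 8t:
  (59/12, 0) → P = 295/12
  (0, 0) → P = 0
  (0, 59/9) → P = 472/9
The feasible region has finitely many vertices and no improving ray; the maximum is 472/9 at (0, 59/9).

bounded optimum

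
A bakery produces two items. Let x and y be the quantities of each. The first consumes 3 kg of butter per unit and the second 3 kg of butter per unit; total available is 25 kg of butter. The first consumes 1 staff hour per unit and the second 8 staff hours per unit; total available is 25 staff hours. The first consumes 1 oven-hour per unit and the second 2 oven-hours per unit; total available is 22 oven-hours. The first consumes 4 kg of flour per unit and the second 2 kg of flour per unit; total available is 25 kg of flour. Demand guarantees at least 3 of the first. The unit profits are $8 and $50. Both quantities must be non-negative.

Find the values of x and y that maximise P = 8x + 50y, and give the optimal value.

Corner points and P = 8x + 50y:
  (25/4, 0) → P = 50
  (3, 0) → P = 24
  (5, 5/2) → P = 165
  (3, 11/4) → P = 323/2

x = 5, y = 5/2, maximum P = 165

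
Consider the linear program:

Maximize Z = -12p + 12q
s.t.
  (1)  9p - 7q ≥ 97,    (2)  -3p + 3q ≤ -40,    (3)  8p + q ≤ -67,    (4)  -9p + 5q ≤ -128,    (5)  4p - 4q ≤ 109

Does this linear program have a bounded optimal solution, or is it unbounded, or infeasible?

infeasible

The boundaries 9p - 7q = 97 and 8p + q = -67 meet at (-372/65, -1379/65), but that point violates -9p + 5q ≤ -128. Every candidate vertex is excluded by some other constraint, so the feasible region is empty.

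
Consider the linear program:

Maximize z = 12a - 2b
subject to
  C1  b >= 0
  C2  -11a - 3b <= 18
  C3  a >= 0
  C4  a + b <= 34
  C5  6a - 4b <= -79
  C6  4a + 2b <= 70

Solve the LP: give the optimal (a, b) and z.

Corner points and z = 12a - 2b:
  (0, 34) → z = -68
  (0, 79/4) → z = -79/2
  (1, 33) → z = -54
  (61/14, 184/7) → z = -2/7

The binding constraints are 6a - 4b = -79 and 4a + 2b = 70.
Solving simultaneously gives a = 61/14, b = 184/7.

a = 61/14, b = 184/7, maximum z = -2/7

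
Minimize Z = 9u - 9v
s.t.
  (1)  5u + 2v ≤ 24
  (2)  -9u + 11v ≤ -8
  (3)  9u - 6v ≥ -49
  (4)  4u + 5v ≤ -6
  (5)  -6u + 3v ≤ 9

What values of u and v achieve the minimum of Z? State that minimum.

Vertices and Z = 9u - 9v:
  (132/17, -126/17) → Z = 2322/17
  (-26/89, -86/89) → Z = 540/89
  (-41/13, -43/13) → Z = 18/13
The feasible region is unbounded (it extends along (-1, -2), (2, -5)), but Z strictly increases along every unbounded feasible direction, so there is no improving ray and the minimum is attained at a vertex.

At the optimal vertex, -9u + 11v = -8 and -6u + 3v = 9.
Solving simultaneously gives u = -41/13, v = -43/13.

u = -41/13, v = -43/13, minimum Z = 18/13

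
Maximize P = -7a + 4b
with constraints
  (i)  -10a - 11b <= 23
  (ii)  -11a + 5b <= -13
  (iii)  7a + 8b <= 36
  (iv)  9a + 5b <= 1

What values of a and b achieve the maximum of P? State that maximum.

a = 7/10, b = -53/50, maximum P = -457/50

Vertices and P = -7a + 4b:
  (28/171, -383/171) → P = -192/19
  (18/7, -31/7) → P = -250/7
  (7/10, -53/50) → P = -457/50

At the optimal vertex, -11a + 5b = -13 and 9a + 5b = 1.
Solving simultaneously gives a = 7/10, b = -53/50.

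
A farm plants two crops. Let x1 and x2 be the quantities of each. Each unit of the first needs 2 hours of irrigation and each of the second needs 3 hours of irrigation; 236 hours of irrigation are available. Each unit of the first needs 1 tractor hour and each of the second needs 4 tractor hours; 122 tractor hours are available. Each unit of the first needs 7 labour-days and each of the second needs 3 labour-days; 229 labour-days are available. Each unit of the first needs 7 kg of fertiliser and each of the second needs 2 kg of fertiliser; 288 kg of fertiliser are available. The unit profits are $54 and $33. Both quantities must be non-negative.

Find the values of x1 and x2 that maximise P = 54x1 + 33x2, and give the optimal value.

Vertices and P = 54x1 + 33x2:
  (0, 0) → P = 0
  (0, 61/2) → P = 2013/2
  (229/7, 0) → P = 12366/7
  (22, 25) → P = 2013

x1 = 22, x2 = 25, maximum P = 2013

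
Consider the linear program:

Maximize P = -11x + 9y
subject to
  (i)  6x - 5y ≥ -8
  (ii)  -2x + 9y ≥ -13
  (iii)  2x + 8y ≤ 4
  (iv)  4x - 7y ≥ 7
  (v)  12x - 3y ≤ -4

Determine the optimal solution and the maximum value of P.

x = -14/11, y = -19/11, maximum P = -17/11

Corner points and P = -11x + 9y:
  (-14/11, -19/11) → P = -17/11
  (-25/34, -82/51) → P = -217/34
  (-49/72, -25/18) → P = -361/72

The binding constraints are -2x + 9y = -13 and 4x - 7y = 7.
Solving simultaneously gives x = -14/11, y = -19/11.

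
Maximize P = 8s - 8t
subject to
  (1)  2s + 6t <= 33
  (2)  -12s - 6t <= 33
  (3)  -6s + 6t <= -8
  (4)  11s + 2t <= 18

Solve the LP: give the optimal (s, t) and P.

Feasible corners and P = 8s - 8t:
  (-25/18, -49/18) → P = 32/3
  (29/7, -193/14) → P = 1004/7
  (62/39, 10/39) → P = 32/3

s = 29/7, t = -193/14, maximum P = 1004/7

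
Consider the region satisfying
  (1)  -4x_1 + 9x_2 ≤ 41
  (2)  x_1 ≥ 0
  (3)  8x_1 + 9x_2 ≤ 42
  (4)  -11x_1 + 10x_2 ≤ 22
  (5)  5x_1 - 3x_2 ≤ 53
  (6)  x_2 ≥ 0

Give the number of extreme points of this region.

4

Intersecting each pair of boundary lines and keeping only the points that satisfy every inequality leaves:
  (0, 11/5)
  (0, 0)
  (222/179, 638/179)
  (21/4, 0)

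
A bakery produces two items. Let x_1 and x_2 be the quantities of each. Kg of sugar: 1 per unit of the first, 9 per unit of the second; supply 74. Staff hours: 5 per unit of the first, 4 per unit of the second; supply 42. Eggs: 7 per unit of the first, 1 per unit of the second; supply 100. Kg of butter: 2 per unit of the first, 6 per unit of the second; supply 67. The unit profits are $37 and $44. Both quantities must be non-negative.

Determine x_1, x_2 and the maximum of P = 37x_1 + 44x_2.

x_1 = 2, x_2 = 8, maximum P = 426

At the optimal vertex, x_1 + 9x_2 = 74 and 5x_1 + 4x_2 = 42.
Solving simultaneously gives x_1 = 2, x_2 = 8.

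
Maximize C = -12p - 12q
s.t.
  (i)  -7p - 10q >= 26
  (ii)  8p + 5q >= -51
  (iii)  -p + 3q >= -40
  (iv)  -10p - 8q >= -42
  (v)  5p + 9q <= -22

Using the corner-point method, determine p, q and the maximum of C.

p = 47/29, q = -371/29, maximum C = 3888/29

Extreme points and C = -12p - 12q:
  (322/31, -306/31) → C = -192/31
  (-14/13, -24/13) → C = 456/13
  (47/29, -371/29) → C = 3888/29
  (-349/47, 79/47) → C = 3240/47

The binding constraints are 8p + 5q = -51 and -p + 3q = -40.
Solving simultaneously gives p = 47/29, q = -371/29.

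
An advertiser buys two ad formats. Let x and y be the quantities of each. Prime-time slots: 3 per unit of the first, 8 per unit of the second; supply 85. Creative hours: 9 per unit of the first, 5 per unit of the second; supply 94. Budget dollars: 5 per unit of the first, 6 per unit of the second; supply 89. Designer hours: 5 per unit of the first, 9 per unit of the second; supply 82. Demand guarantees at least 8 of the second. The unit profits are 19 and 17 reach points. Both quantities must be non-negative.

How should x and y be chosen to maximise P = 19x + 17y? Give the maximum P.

x = 2, y = 8, maximum P = 174

Feasible corners and P = 19x + 17y:
  (0, 82/9) → P = 1394/9
  (0, 8) → P = 136
  (2, 8) → P = 174

The binding constraints are 5x + 9y = 82 and y = 8.
Solving simultaneously gives x = 2, y = 8.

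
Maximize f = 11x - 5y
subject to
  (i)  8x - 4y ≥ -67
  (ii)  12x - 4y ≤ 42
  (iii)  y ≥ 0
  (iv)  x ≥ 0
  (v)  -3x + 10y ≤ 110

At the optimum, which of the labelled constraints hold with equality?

Vertices and f = 11x - 5y:
  (7/2, 0) → f = 77/2
  (215/27, 241/18) → f = 1115/54
  (0, 0) → f = 0
  (0, 11) → f = -55

The maximum is at (7/2, 0). Substituting into each constraint, equality holds for (ii) and (iii); the remaining constraints have slack.

(ii) and (iii)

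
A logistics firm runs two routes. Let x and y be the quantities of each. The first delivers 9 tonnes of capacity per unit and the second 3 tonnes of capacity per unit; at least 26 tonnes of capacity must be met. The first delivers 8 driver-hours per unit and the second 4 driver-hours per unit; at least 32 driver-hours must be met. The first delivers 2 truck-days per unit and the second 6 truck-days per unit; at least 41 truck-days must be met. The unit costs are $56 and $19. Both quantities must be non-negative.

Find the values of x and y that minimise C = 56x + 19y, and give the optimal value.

Corner points and C = 56x + 19y:
  (0, 26/3) → C = 494/3
  (41/2, 0) → C = 1148
  (2/3, 20/3) → C = 164
  (7/10, 33/5) → C = 823/5
The feasible region is unbounded (it extends along (0, 1), (1, 0)), but C strictly increases along every unbounded feasible direction, so there is no improving ray and the minimum is attained at a vertex.

x = 2/3, y = 20/3, minimum C = 164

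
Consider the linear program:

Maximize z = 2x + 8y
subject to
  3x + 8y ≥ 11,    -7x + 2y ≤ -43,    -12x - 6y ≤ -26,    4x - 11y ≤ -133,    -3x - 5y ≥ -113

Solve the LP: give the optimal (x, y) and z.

x = 441/41, y = 662/41, maximum z = 6178/41

At the optimal vertex, -7x + 2y = -43 and -3x - 5y = -113.
Solving simultaneously gives x = 441/41, y = 662/41.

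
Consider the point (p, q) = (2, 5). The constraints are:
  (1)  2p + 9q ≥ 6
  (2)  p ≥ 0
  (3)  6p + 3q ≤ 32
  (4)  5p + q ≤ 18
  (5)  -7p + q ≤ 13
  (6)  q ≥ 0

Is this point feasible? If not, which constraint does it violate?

(1): 49 ≥ 6 ✓
(2): 2 ≥ 0 ✓
(3): 27 ≤ 32 ✓
(4): 15 ≤ 18 ✓
(5): -9 ≤ 13 ✓
(6): 5 ≥ 0 ✓

feasible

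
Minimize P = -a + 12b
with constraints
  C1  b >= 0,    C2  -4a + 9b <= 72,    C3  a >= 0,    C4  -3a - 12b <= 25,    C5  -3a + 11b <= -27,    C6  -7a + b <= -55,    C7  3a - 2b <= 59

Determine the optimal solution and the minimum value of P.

a = 59/3, b = 0, minimum P = -59/3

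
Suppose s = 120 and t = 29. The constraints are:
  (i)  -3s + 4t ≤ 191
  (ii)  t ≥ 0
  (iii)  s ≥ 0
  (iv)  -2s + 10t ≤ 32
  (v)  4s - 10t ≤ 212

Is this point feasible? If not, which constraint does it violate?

not feasible — violates (iv)

Constraint (iv): -2s + 10t = 50, which is not ≤ 32. All other constraints are satisfied.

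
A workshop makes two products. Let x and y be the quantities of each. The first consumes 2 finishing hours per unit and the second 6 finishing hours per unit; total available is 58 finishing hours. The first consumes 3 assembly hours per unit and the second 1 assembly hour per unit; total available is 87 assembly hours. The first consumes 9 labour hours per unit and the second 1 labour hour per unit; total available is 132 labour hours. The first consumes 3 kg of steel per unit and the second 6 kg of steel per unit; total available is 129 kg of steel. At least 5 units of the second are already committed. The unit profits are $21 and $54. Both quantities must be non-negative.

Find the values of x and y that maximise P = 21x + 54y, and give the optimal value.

x = 14, y = 5, maximum P = 564

Corner points and P = 21x + 54y:
  (0, 29/3) → P = 522
  (0, 5) → P = 270
  (14, 5) → P = 564

The binding constraints are 2x + 6y = 58 and y = 5.
Solving simultaneously gives x = 14, y = 5.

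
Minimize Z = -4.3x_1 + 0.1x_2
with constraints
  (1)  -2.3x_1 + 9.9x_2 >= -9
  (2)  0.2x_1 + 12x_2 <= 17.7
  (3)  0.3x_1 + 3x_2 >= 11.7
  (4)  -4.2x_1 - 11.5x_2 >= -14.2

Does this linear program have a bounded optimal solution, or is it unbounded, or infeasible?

The boundaries -2.3x_1 + 9.9x_2 = -9 and -4.2x_1 - 11.5x_2 = -14.2 meet at (24408/6803, -514/6803), but that point violates 0.3x_1 + 3x_2 ≥ 11.7. Every candidate vertex is excluded by some other constraint, so the feasible region is empty.

infeasible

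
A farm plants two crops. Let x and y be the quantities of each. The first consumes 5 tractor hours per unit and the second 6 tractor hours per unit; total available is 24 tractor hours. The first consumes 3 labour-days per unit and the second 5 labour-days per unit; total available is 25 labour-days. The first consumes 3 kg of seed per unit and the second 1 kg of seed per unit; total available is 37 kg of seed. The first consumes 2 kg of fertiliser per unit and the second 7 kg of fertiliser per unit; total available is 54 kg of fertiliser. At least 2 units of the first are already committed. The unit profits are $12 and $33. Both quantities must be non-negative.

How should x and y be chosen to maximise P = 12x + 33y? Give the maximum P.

Vertices and P = 12x + 33y:
  (24/5, 0) → P = 288/5
  (2, 0) → P = 24
  (2, 7/3) → P = 101

x = 2, y = 7/3, maximum P = 101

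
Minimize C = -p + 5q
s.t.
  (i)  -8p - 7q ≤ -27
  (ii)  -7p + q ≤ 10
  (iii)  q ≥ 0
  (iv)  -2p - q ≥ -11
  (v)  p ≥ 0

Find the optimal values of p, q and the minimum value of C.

p = 11/2, q = 0, minimum C = -11/2

The optimum lies where q = 0 and -2p - q = -11.
Solving simultaneously gives p = 11/2, q = 0.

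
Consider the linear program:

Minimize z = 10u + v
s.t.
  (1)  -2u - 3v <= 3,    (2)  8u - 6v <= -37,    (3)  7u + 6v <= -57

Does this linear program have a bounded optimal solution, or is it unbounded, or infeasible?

unbounded

From the feasible point (-17, 31/3), moving in the direction (-6, 7) keeps every constraint satisfied while z decreases without bound.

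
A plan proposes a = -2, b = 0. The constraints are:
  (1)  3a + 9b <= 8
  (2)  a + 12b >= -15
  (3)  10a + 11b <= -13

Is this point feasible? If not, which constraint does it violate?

feasible

(1): -6 ≤ 8 ✓
(2): -2 ≥ -15 ✓
(3): -20 ≤ -13 ✓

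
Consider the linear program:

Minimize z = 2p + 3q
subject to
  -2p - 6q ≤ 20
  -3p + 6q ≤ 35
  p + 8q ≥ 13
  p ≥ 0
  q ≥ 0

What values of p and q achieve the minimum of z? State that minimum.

p = 0, q = 13/8, minimum z = 39/8

Vertices and z = 2p + 3q:
  (0, 35/6) → z = 35/2
  (0, 13/8) → z = 39/8
  (13, 0) → z = 26
The feasible region is unbounded (it extends along (1, 0), (2, 1)), but z strictly increases along every unbounded feasible direction, so there is no improving ray and the minimum is attained at a vertex.

The binding constraints are p + 8q = 13 and p = 0.
Solving simultaneously gives p = 0, q = 13/8.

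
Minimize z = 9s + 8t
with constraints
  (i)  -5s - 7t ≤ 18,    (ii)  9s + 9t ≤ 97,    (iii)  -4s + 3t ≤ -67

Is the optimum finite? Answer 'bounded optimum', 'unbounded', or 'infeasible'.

bounded optimum

Vertices and z = 9s + 8t:
  (841/18, -647/18) → z = 2393/18
  (415/43, -407/43) → z = 479/43
  (298/21, -215/63) → z = 6326/63
The feasible region has finitely many vertices and no improving ray; the minimum is 479/43 at (415/43, -407/43).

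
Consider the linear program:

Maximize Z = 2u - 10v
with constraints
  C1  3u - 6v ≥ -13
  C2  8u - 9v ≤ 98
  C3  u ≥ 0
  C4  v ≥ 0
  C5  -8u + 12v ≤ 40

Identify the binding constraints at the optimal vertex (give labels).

C2 and C4

Vertices and Z = 2u - 10v:
  (235/7, 398/21) → Z = -2570/21
  (0, 13/6) → Z = -65/3
  (49/4, 0) → Z = 49/2
  (0, 0) → Z = 0

The maximum is at (49/4, 0). Substituting into each constraint, equality holds for C2 and C4; the remaining constraints have slack.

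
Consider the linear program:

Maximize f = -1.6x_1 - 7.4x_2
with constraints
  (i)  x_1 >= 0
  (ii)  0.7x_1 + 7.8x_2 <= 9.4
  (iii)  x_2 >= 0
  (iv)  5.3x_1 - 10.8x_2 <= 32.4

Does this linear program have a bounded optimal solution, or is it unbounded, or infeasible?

Corner points and f = -1.6x_1 - 7.4x_2:
  (0, 47/39) → f = -1739/195
  (0, 0) → f = 0
  (5904/815, 1357/2445) → f = -38381/2445
  (324/53, 0) → f = -2592/265
The feasible region has finitely many vertices and no improving ray; the maximum is 0 at (0, 0).

bounded optimum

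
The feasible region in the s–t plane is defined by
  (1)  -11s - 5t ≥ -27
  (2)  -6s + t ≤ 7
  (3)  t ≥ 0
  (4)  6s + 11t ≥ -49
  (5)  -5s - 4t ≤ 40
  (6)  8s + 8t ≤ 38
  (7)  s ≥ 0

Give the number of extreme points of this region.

Intersecting each pair of boundary lines and keeping only the points that satisfy every inequality leaves:
  (27/11, 0)
  (13/24, 101/24)
  (0, 0)
  (0, 19/4)

4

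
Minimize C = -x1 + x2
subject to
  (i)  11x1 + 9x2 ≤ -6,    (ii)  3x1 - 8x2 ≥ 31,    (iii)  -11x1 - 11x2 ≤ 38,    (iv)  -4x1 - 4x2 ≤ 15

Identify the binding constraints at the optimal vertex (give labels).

(i) and (iii)

Vertices and C = -x1 + x2:
  (231/115, -359/115) → C = -118/23
  (138/11, -16) → C = -314/11
  (37/121, -455/121) → C = -492/121

The minimum is at (138/11, -16). Substituting into each constraint, equality holds for (i) and (iii); the remaining constraints have slack.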